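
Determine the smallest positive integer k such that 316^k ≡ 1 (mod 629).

Since 316 ∈ (Z/629Z)^×, its order divides φ(629) = φ(17·37) = (17−1)·(37−1) = 16·36 = 576 = 2^6 · 3^2.
Divisors of 576: 1, 2, 3, 4, 6, 8, 9, 12, 16, 18, 24, 32, 36, 48, 64, 72, 96, 144, 192, 288, 576.
Compute 316^d (mod 629) for the divisors d until we hit 1:
316^1 ≡ 316 (mod 629)
316^2 ≡ 474 (mod 629)
316^3 ≡ 82 (mod 629)
316^4 ≡ 123 (mod 629)
316^6 ≡ 434 (mod 629)
316^8 ≡ 33 (mod 629)
316^9 ≡ 364 (mod 629)
316^12 ≡ 285 (mod 629)
316^16 ≡ 460 (mod 629)
316^18 ≡ 406 (mod 629)
316^24 ≡ 84 (mod 629)
316^32 ≡ 256 (mod 629)
316^36 ≡ 38 (mod 629)
316^48 ≡ 137 (mod 629)
316^64 ≡ 120 (mod 629)
316^72 ≡ 186 (mod 629)
316^96 ≡ 528 (mod 629)
316^144 ≡ 1 (mod 629) ✓
The smallest such exponent is 144, so the order of 316 is 144.

144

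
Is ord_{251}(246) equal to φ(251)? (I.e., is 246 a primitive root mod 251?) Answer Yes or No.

No

φ(251) = 251 − 1 = 250 = 2 · 5^3.
246 is a primitive root mod 251 iff 246^(φ(251)/q) ≢ 1 for every prime q | φ(251), i.e. q ∈ {2, 5}.
246^125 ≡ 250 (mod 251)  [q = 2: ≢ 1 ✓]
246^50 ≡ 1 (mod 251)  [q = 5: ≡ 1 ✗]
246^50 ≡ 1 shows ord(246) | 50, strictly less than φ(251); not a primitive root.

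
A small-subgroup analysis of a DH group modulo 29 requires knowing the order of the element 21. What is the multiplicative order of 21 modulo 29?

28

ord(21) | φ(29) = 29 − 1 = 28 = 2^2 · 7.
Divisors of 28: 1, 2, 4, 7, 14, 28.
Check 21^d mod 29 for each divisor in increasing order:
21^1 ≡ 21
21^2 ≡ 6
21^4 ≡ 7
21^7 ≡ 12
21^14 ≡ 28
21^28 ≡ 1
The smallest such exponent is 28, so the order of 21 is 28.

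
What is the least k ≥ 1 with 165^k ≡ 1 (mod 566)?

141

Since 165 ∈ (Z/566Z)^×, its order divides φ(566) = φ(2)·φ(283) = 1·282 = 282 = 2 · 3 · 47.
Divisors of 282: 1, 2, 3, 6, 47, 94, 141, 282.
Test each divisor d:
165^1 ≡ 165 (mod 566)
165^2 ≡ 57 (mod 566)
165^3 ≡ 349 (mod 566)
165^6 ≡ 111 (mod 566)
165^47 ≡ 521 (mod 566)
165^94 ≡ 327 (mod 566)
165^141 ≡ 1 (mod 566) ✓
Therefore the multiplicative order of 165 modulo 566 is 141.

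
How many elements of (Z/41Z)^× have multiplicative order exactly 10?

4

φ(41) = 41 − 1 = 40 = 2^3 · 5.
In a cyclic group of order 40, there are φ(d) elements of order d for each divisor d of 40, and zero for non-divisors.
10 = 2 · 5 divides 40, and φ(10) = 4.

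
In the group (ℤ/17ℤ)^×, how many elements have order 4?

φ(17) = 17 − 1 = 16 = 2^4.
(Z/17Z)^× is cyclic (|G| = 16); a cyclic group of order m has exactly φ(d) elements of each order d | m, and none otherwise.
4 = 2^2 divides 16, and φ(4) = 2.

2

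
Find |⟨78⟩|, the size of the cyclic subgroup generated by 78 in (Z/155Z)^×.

20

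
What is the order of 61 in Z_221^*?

48

ord(61) | φ(221) = φ(13·17) = (13−1)·(17−1) = 12·16 = 192 = 2^6 · 3.
Divisors of 192: 1, 2, 3, 4, 6, 8, 12, 16, 24, 32, 48, 64, 96, 192.
Compute 61^d (mod 221) for the divisors d until we hit 1:
61^1 ≡ 61
61^2 ≡ 185
61^3 ≡ 14
61^4 ≡ 191
61^6 ≡ 196
61^8 ≡ 16
61^12 ≡ 183
61^16 ≡ 35
61^24 ≡ 118
61^32 ≡ 120
61^48 ≡ 1
The smallest such exponent is 48, so the order of 61 is 48.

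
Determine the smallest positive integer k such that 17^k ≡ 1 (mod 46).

22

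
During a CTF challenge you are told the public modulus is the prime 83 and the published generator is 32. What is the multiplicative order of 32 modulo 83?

By Lagrange's theorem, ord_83(32) divides φ(83) = 83 − 1 = 82 = 2 · 41.
Divisors of 82: 1, 2, 41, 82.
Compute 32^d (mod 83) for the divisors d until we hit 1:
32^1 ≡ 32 (mod 83)
32^2 ≡ 28 (mod 83)
32^41 ≡ 82 (mod 83)
32^82 ≡ 1 (mod 83) ✓
Therefore the multiplicative order of 32 modulo 83 is 82.

82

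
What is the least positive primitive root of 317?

2

φ(317) = 317 − 1 = 316 = 2^2 · 79.
g is a primitive root iff g^(316/q) ≢ 1 (mod 317) for each prime q ∈ {2, 79}.
g = 2: 2^158 ≡ 316; 2^4 ≡ 16 — none is 1, so 2 is a primitive root.
So 2 is the smallest generator of (Z/317Z)^×.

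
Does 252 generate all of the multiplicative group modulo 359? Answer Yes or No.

Yes

φ(359) = 359 − 1 = 358 = 2 · 179.
Test 252^(358/q) mod 359 for each prime factor q of 358:
252^179 ≡ 358 (mod 359)  [q = 2: ≢ 1 ✓]
252^2 ≡ 320 (mod 359)  [q = 179: ≢ 1 ✓]
None equal 1, so ord_359(252) = 358: 252 is a primitive root.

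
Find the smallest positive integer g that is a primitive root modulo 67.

2

φ(67) = 67 − 1 = 66 = 2 · 3 · 11.
Test candidates g = 2, 3, … against the prime factors q ∈ {2, 3, 11} of φ(67): g is a generator iff g^(66/q) ≢ 1 for every such q.
g = 2: 2^33 ≡ 66; 2^22 ≡ 37; 2^6 ≡ 64 — none is 1, so 2 is a primitive root.
The smallest primitive root modulo 67 is 2.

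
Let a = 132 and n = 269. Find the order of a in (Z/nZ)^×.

By Lagrange's theorem, ord_269(132) divides φ(269) = 269 − 1 = 268 = 2^2 · 67.
Divisors of 268: 1, 2, 4, 67, 134, 268.
Check 132^d mod 269 for each divisor in increasing order:
132^1 ≡ 132
132^2 ≡ 208
132^4 ≡ 224
132^67 ≡ 187
132^134 ≡ 268
132^268 ≡ 1
So ord_269(132) = 268.

268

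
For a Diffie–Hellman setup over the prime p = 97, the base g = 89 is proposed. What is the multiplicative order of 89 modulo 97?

16

By Lagrange's theorem, ord_97(89) divides φ(97) = 97 − 1 = 96 = 2^5 · 3.
Divisors of 96: 1, 2, 3, 4, 6, 8, 12, 16, 24, 32, 48, 96.
Test each divisor d:
89^1 ≡ 89 (mod 97)
89^2 ≡ 64 (mod 97)
89^3 ≡ 70 (mod 97)
89^4 ≡ 22 (mod 97)
89^6 ≡ 50 (mod 97)
89^8 ≡ 96 (mod 97)
89^12 ≡ 75 (mod 97)
89^16 ≡ 1 (mod 97) ✓
So ord_97(89) = 16.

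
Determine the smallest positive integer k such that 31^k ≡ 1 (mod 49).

6

Since 31 ∈ (Z/49Z)^×, its order divides φ(49) = φ(7^2) = 7·(7−1) = 42 = 2 · 3 · 7.
Divisors of 42: 1, 2, 3, 6, 7, 14, 21, 42.
Test each divisor d:
31^1 ≡ 31
31^2 ≡ 30
31^3 ≡ 48
31^6 ≡ 1
Therefore the multiplicative order of 31 modulo 49 is 6.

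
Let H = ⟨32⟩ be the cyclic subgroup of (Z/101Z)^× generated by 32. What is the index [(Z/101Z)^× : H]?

The order of 32 must divide φ(101) = 101 − 1 = 100 = 2^2 · 5^2.
Divisors of 100: 1, 2, 4, 5, 10, 20, 25, 50, 100.
Compute 32^d (mod 101) for the divisors d until we hit 1:
32^1 ≡ 32 (mod 101)
32^2 ≡ 14 (mod 101)
32^4 ≡ 95 (mod 101)
32^5 ≡ 10 (mod 101)
32^10 ≡ 100 (mod 101)
32^20 ≡ 1 (mod 101) ✓
The order of 32 is 20, so the subgroup it generates has 20 elements.
Index = |(Z/101Z)^×| / |⟨32⟩| = 100 / 20 = 5.

5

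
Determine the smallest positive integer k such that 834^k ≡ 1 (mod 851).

396

By Lagrange's theorem, ord_851(834) divides φ(851) = φ(23·37) = (23−1)·(37−1) = 22·36 = 792 = 2^3 · 3^2 · 11.
Divisors of 792: 1, 2, 3, 4, 6, 8, 9, 11, 12, 18, 22, 24, 33, 36, 44, 66, 72, 88, 99, 132, 198, 264, 396, 792.
Check 834^d mod 851 for each divisor in increasing order:
834^1 ≡ 834
834^2 ≡ 289
834^3 ≡ 193
834^4 ≡ 123
834^6 ≡ 656
834^8 ≡ 662
834^9 ≡ 660
834^11 ≡ 116
834^12 ≡ 581
834^18 ≡ 739
834^22 ≡ 691
834^24 ≡ 565
834^33 ≡ 162
834^36 ≡ 630
834^44 ≡ 70
834^66 ≡ 714
834^72 ≡ 334
834^88 ≡ 645
834^99 ≡ 783
834^132 ≡ 47
834^198 ≡ 369
834^264 ≡ 507
834^396 ≡ 1
So ord_851(834) = 396.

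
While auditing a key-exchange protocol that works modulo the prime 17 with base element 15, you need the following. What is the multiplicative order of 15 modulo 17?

8

ord(15) | φ(17) = 17 − 1 = 16 = 2^4.
Divisors of 16: 1, 2, 4, 8, 16.
Evaluate successive powers at the divisors of 16:
15^1 ≡ 15
15^2 ≡ 4
15^4 ≡ 16
15^8 ≡ 1
Therefore the multiplicative order of 15 modulo 17 is 8.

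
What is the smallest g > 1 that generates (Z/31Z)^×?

3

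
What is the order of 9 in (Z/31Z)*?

15

By Lagrange's theorem, ord_31(9) divides φ(31) = 31 − 1 = 30 = 2 · 3 · 5.
Divisors of 30: 1, 2, 3, 5, 6, 10, 15, 30.
Compute 9^d (mod 31) for the divisors d until we hit 1:
9^1 ≡ 9
9^2 ≡ 19
9^3 ≡ 16
9^5 ≡ 25
9^6 ≡ 8
9^10 ≡ 5
9^15 ≡ 1
The smallest such exponent is 15, so the order of 9 is 15.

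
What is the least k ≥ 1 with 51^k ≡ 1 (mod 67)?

The order of 51 must divide φ(67) = 67 − 1 = 66 = 2 · 3 · 11.
Divisors of 66: 1, 2, 3, 6, 11, 22, 33, 66.
Test each divisor d:
51^1 ≡ 51
51^2 ≡ 55
51^3 ≡ 58
51^6 ≡ 14
51^11 ≡ 38
51^22 ≡ 37
51^33 ≡ 66
51^66 ≡ 1
Therefore the multiplicative order of 51 modulo 67 is 66.

66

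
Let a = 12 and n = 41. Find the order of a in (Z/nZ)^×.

ord(12) | φ(41) = 41 − 1 = 40 = 2^3 · 5.
Divisors of 40: 1, 2, 4, 5, 8, 10, 20, 40.
Compute 12^d (mod 41) for the divisors d until we hit 1:
12^1 ≡ 12 (mod 41)
12^2 ≡ 21 (mod 41)
12^4 ≡ 31 (mod 41)
12^5 ≡ 3 (mod 41)
12^8 ≡ 18 (mod 41)
12^10 ≡ 9 (mod 41)
12^20 ≡ 40 (mod 41)
12^40 ≡ 1 (mod 41) ✓
So ord_41(12) = 40.

40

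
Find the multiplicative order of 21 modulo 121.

22

By Lagrange's theorem, ord_121(21) divides φ(121) = φ(11^2) = 11·(11−1) = 110 = 2 · 5 · 11.
Divisors of 110: 1, 2, 5, 10, 11, 22, 55, 110.
Test each divisor d:
21^1 ≡ 21 (mod 121)
21^2 ≡ 78 (mod 121)
21^5 ≡ 109 (mod 121)
21^10 ≡ 23 (mod 121)
21^11 ≡ 120 (mod 121)
21^22 ≡ 1 (mod 121) ✓
So ord_121(21) = 22.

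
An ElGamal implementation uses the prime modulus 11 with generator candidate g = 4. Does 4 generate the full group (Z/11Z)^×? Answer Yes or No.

No

φ(11) = 11 − 1 = 10 = 2 · 5.
An element g generates (Z/11Z)^× iff g^(10/q) ≢ 1 (mod 11) for each prime q ∈ {2, 5}.
4^5 ≡ 1 (mod 11)  [q = 2: ≡ 1 ✗]
4^2 ≡ 5 (mod 11)  [q = 5: ≢ 1 ✓]
Since 4^5 ≡ 1, the order of 4 divides 5 < 10, so 4 is not a primitive root.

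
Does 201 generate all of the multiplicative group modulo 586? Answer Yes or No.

φ(586) = φ(2)·φ(293) = 1·292 = 292 = 2^2 · 73.
It suffices to check that the order of 201 is not a proper divisor of 292: compute 201^(292/q) for q ∈ {2, 73}.
201^146 ≡ 585 (mod 586)  [q = 2: ≢ 1 ✓]
201^4 ≡ 503 (mod 586)  [q = 73: ≢ 1 ✓]
Every test exponent gives a nontrivial residue, hence 201 generates the full group.

Yes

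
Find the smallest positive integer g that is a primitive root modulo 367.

φ(367) = 367 − 1 = 366 = 2 · 3 · 61.
Test candidates g = 2, 3, … against the prime factors q ∈ {2, 3, 61} of φ(367): g is a generator iff g^(366/q) ≢ 1 for every such q.
g = 2: 2^183 ≡ 1 — hits 1, so not a primitive root.
g = 3: 3^183 ≡ 366; 3^122 ≡ 1 — hits 1, so not a primitive root.
g = 4: 4^183 ≡ 1 — hits 1, so not a primitive root.
g = 5: 5^183 ≡ 366; 5^122 ≡ 1 — hits 1, so not a primitive root.
g = 6: 6^183 ≡ 366; 6^122 ≡ 283; 6^6 ≡ 47 — none is 1, so 6 is a primitive root.
The smallest primitive root modulo 367 is 6.

6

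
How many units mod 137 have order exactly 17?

φ(137) = 137 − 1 = 136 = 2^3 · 17.
(Z/137Z)^× is cyclic (|G| = 136); a cyclic group of order m has exactly φ(d) elements of each order d | m, and none otherwise.
17 | 136, and φ(17) = 17 − 1 = 16.

16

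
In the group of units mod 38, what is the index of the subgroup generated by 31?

3

By Lagrange's theorem, ord_38(31) divides φ(38) = φ(2)·φ(19) = 1·18 = 18 = 2 · 3^2.
Divisors of 18: 1, 2, 3, 6, 9, 18.
Test each divisor d:
31^1 ≡ 31 (mod 38)
31^2 ≡ 11 (mod 38)
31^3 ≡ 37 (mod 38)
31^6 ≡ 1 (mod 38) ✓
The order of 31 is 6, so the subgroup it generates has 6 elements.
Index = |(Z/38Z)^×| / |⟨31⟩| = 18 / 6 = 3.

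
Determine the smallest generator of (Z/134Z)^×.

7

φ(134) = φ(2)·φ(67) = 1·66 = 66 = 2 · 3 · 11.
g is a primitive root iff g^(66/q) ≢ 1 (mod 134) for each prime q ∈ {2, 3, 11}.
g = 2: gcd(2, 134) = 2 > 1, not a unit — skip.
g = 3: 3^33 ≡ 133; 3^22 ≡ 1 — hits 1, so not a primitive root.
g = 4: gcd(4, 134) = 2 > 1, not a unit — skip.
g = 5: 5^33 ≡ 133; 5^22 ≡ 1 — hits 1, so not a primitive root.
g = 6: gcd(6, 134) = 2 > 1, not a unit — skip.
g = 7: 7^33 ≡ 133; 7^22 ≡ 29; 7^6 ≡ 131 — none is 1, so 7 is a primitive root.
So 7 is the smallest generator of (Z/134Z)^×.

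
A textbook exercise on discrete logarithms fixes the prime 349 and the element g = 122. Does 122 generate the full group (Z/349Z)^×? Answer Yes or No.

φ(349) = 349 − 1 = 348 = 2^2 · 3 · 29.
An element g generates (Z/349Z)^× iff g^(348/q) ≢ 1 (mod 349) for each prime q ∈ {2, 3, 29}.
122^174 ≡ 1 (mod 349)  [q = 2: ≡ 1 ✗]
122^116 ≡ 226 (mod 349)  [q = 3: ≢ 1 ✓]
122^12 ≡ 1 (mod 349)  [q = 29: ≡ 1 ✗]
122^174 ≡ 1 shows ord(122) | 174, strictly less than φ(349); not a primitive root.

No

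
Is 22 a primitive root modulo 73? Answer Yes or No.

No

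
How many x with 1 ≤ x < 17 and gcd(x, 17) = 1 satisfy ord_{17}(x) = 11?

0

φ(17) = 17 − 1 = 16 = 2^4.
(Z/17Z)^× is cyclic (|G| = 16); a cyclic group of order m has exactly φ(d) elements of each order d | m, and none otherwise.
11 does not divide 16, so no element of (Z/17Z)^× has order 11.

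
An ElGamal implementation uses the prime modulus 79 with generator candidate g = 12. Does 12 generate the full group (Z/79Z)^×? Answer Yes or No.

No

φ(79) = 79 − 1 = 78 = 2 · 3 · 13.
An element g generates (Z/79Z)^× iff g^(78/q) ≢ 1 (mod 79) for each prime q ∈ {2, 3, 13}.
12^39 ≡ 78 (mod 79)  [q = 2: ≢ 1 ✓]
12^26 ≡ 1 (mod 79)  [q = 3: ≡ 1 ✗]
12^6 ≡ 21 (mod 79)  [q = 13: ≢ 1 ✓]
Since 12^26 ≡ 1, the order of 12 divides 26 < 78, so 12 is not a primitive root.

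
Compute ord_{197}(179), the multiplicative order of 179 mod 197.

By Lagrange's theorem, ord_197(179) divides φ(197) = 197 − 1 = 196 = 2^2 · 7^2.
Divisors of 196: 1, 2, 4, 7, 14, 28, 49, 98, 196.
Compute 179^d (mod 197) for the divisors d until we hit 1:
179^1 ≡ 179 (mod 197)
179^2 ≡ 127 (mod 197)
179^4 ≡ 172 (mod 197)
179^7 ≡ 20 (mod 197)
179^14 ≡ 6 (mod 197)
179^28 ≡ 36 (mod 197)
179^49 ≡ 183 (mod 197)
179^98 ≡ 196 (mod 197)
179^196 ≡ 1 (mod 197) ✓
So ord_197(179) = 196.

196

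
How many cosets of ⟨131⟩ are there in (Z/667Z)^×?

The order of 131 must divide φ(667) = φ(23·29) = (23−1)·(29−1) = 22·28 = 616 = 2^3 · 7 · 11.
Divisors of 616: 1, 2, 4, 7, 8, 11, 14, 22, 28, 44, 56, 77, 88, 154, 308, 616.
Test each divisor d:
131^1 ≡ 131 (mod 667)
131^2 ≡ 486 (mod 667)
131^4 ≡ 78 (mod 667)
131^7 ≡ 133 (mod 667)
131^8 ≡ 81 (mod 667)
131^11 ≡ 369 (mod 667)
131^14 ≡ 347 (mod 667)
131^22 ≡ 93 (mod 667)
131^28 ≡ 349 (mod 667)
131^44 ≡ 645 (mod 667)
131^56 ≡ 407 (mod 667)
131^77 ≡ 70 (mod 667)
131^88 ≡ 484 (mod 667)
131^154 ≡ 231 (mod 667)
131^308 ≡ 1 (mod 667) ✓
Thus |⟨131⟩| = ord(131) = 308.
[(Z/667Z)^× : ⟨131⟩] = 616/308 = 2.

2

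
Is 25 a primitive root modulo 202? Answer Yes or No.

No

φ(202) = φ(2)·φ(101) = 1·100 = 100 = 2^2 · 5^2.
25 is a primitive root mod 202 iff 25^(φ(202)/q) ≢ 1 for every prime q | φ(202), i.e. q ∈ {2, 5}.
25^50 ≡ 1 (mod 202)  [q = 2: ≡ 1 ✗]
25^20 ≡ 87 (mod 202)  [q = 5: ≢ 1 ✓]
25^50 ≡ 1 shows ord(25) | 50, strictly less than φ(202); not a primitive root.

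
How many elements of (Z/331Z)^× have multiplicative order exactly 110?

φ(331) = 331 − 1 = 330 = 2 · 3 · 5 · 11.
(Z/331Z)^× is cyclic (|G| = 330); a cyclic group of order m has exactly φ(d) elements of each order d | m, and none otherwise.
110 = 2 · 5 · 11 divides 330, and φ(110) = 40.

40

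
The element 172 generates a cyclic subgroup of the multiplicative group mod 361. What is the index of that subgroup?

18

The order of 172 must divide φ(361) = φ(19^2) = 19·(19−1) = 342 = 2 · 3^2 · 19.
Divisors of 342: 1, 2, 3, 6, 9, 18, 19, 38, 57, 114, 171, 342.
Compute 172^d (mod 361) for the divisors d until we hit 1:
172^1 ≡ 172 (mod 361)
172^2 ≡ 343 (mod 361)
172^3 ≡ 153 (mod 361)
172^6 ≡ 305 (mod 361)
172^9 ≡ 96 (mod 361)
172^18 ≡ 191 (mod 361)
172^19 ≡ 1 (mod 361) ✓
Thus |⟨172⟩| = ord(172) = 19.
[(Z/361Z)^× : ⟨172⟩] = 342/19 = 18.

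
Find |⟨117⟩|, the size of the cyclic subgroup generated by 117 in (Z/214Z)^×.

53

By Lagrange's theorem, ord_214(117) divides φ(214) = φ(2)·φ(107) = 1·106 = 106 = 2 · 53.
Divisors of 106: 1, 2, 53, 106.
Test each divisor d:
117^1 ≡ 117 (mod 214)
117^2 ≡ 207 (mod 214)
117^53 ≡ 1 (mod 214) ✓
Therefore the multiplicative order of 117 modulo 214 is 53.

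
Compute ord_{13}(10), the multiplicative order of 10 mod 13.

The order of 10 must divide φ(13) = 13 − 1 = 12 = 2^2 · 3.
Divisors of 12: 1, 2, 3, 4, 6, 12.
Check 10^d mod 13 for each divisor in increasing order:
10^1 ≡ 10
10^2 ≡ 9
10^3 ≡ 12
10^4 ≡ 3
10^6 ≡ 1
The smallest such exponent is 6, so the order of 10 is 6.

6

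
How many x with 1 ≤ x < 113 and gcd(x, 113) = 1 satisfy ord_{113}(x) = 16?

φ(113) = 113 − 1 = 112 = 2^4 · 7.
Since (Z/113Z)^× is cyclic of order 112, the number of elements of order d is φ(d) when d | 112 and 0 otherwise.
16 = 2^4 divides 112, and φ(16) = 8.

8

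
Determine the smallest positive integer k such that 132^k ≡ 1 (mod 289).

ord(132) | φ(289) = φ(17^2) = 17·(17−1) = 272 = 2^4 · 17.
Divisors of 272: 1, 2, 4, 8, 16, 17, 34, 68, 136, 272.
Test each divisor d:
132^1 ≡ 132 (mod 289)
132^2 ≡ 84 (mod 289)
132^4 ≡ 120 (mod 289)
132^8 ≡ 239 (mod 289)
132^16 ≡ 188 (mod 289)
132^17 ≡ 251 (mod 289)
132^34 ≡ 288 (mod 289)
132^68 ≡ 1 (mod 289) ✓
Hence ord(132) = 68.

68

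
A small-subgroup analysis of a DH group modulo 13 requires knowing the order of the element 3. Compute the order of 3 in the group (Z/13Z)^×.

The order of 3 must divide φ(13) = 13 − 1 = 12 = 2^2 · 3.
Divisors of 12: 1, 2, 3, 4, 6, 12.
Test each divisor d:
3^1 ≡ 3 (mod 13)
3^2 ≡ 9 (mod 13)
3^3 ≡ 1 (mod 13) ✓
Hence ord(3) = 3.

3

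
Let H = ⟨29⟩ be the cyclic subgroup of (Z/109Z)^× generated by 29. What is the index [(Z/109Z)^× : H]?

2

By Lagrange's theorem, ord_109(29) divides φ(109) = 109 − 1 = 108 = 2^2 · 3^3.
Divisors of 108: 1, 2, 3, 4, 6, 9, 12, 18, 27, 36, 54, 108.
Evaluate successive powers at the divisors of 108:
29^1 ≡ 29 (mod 109)
29^2 ≡ 78 (mod 109)
29^3 ≡ 82 (mod 109)
29^4 ≡ 89 (mod 109)
29^6 ≡ 75 (mod 109)
29^9 ≡ 46 (mod 109)
29^12 ≡ 66 (mod 109)
29^18 ≡ 45 (mod 109)
29^27 ≡ 108 (mod 109)
29^36 ≡ 63 (mod 109)
29^54 ≡ 1 (mod 109) ✓
The order of 29 is 54, so the subgroup it generates has 54 elements.
The index is φ(109) / ord(29) = 108 / 54 = 2.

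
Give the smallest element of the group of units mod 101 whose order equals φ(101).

2

φ(101) = 101 − 1 = 100 = 2^2 · 5^2.
Test candidates g = 2, 3, … against the prime factors q ∈ {2, 5} of φ(101): g is a generator iff g^(100/q) ≢ 1 for every such q.
g = 2: 2^50 ≡ 100; 2^20 ≡ 95 — none is 1, so 2 is a primitive root.
So 2 is the smallest generator of (Z/101Z)^×.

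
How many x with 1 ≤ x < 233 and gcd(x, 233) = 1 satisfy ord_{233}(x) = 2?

φ(233) = 233 − 1 = 232 = 2^3 · 29.
Since (Z/233Z)^× is cyclic of order 232, the number of elements of order d is φ(d) when d | 232 and 0 otherwise.
2 | 232, and φ(2) = 2 − 1 = 1.

1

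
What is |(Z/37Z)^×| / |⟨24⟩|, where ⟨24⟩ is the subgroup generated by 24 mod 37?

ord(24) | φ(37) = 37 − 1 = 36 = 2^2 · 3^2.
Divisors of 36: 1, 2, 3, 4, 6, 9, 12, 18, 36.
Compute 24^d (mod 37) for the divisors d until we hit 1:
24^1 ≡ 24 (mod 37)
24^2 ≡ 21 (mod 37)
24^3 ≡ 23 (mod 37)
24^4 ≡ 34 (mod 37)
24^6 ≡ 11 (mod 37)
24^9 ≡ 31 (mod 37)
24^12 ≡ 10 (mod 37)
24^18 ≡ 36 (mod 37)
24^36 ≡ 1 (mod 37) ✓
So ord_37(24) = 36, hence |⟨24⟩| = 36.
The index is φ(37) / ord(24) = 36 / 36 = 1.

1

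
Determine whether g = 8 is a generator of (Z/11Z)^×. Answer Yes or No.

Yes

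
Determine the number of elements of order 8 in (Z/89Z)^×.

4

φ(89) = 89 − 1 = 88 = 2^3 · 11.
In a cyclic group of order 88, there are φ(d) elements of order d for each divisor d of 88, and zero for non-divisors.
8 = 2^3 divides 88, and φ(8) = 4.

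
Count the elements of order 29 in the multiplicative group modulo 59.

28

φ(59) = 59 − 1 = 58 = 2 · 29.
Since (Z/59Z)^× is cyclic of order 58, the number of elements of order d is φ(d) when d | 58 and 0 otherwise.
29 | 58, and φ(29) = 29 − 1 = 28.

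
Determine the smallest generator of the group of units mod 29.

2

φ(29) = 29 − 1 = 28 = 2^2 · 7.
Test candidates g = 2, 3, … against the prime factors q ∈ {2, 7} of φ(29): g is a generator iff g^(28/q) ≢ 1 for every such q.
g = 2: 2^14 ≡ 28; 2^4 ≡ 16 — none is 1, so 2 is a primitive root.
So 2 is the smallest generator of (Z/29Z)^×.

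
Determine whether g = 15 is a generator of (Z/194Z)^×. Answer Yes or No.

φ(194) = φ(2)·φ(97) = 1·96 = 96 = 2^5 · 3.
It suffices to check that the order of 15 is not a proper divisor of 96: compute 15^(96/q) for q ∈ {2, 3}.
15^48 ≡ 193 (mod 194)  [q = 2: ≢ 1 ✓]
15^32 ≡ 61 (mod 194)  [q = 3: ≢ 1 ✓]
None equal 1, so ord_194(15) = 96: 15 is a primitive root.

Yes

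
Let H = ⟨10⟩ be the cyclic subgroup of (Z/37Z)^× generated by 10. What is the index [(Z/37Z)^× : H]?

Since 10 ∈ (Z/37Z)^×, its order divides φ(37) = 37 − 1 = 36 = 2^2 · 3^2.
Divisors of 36: 1, 2, 3, 4, 6, 9, 12, 18, 36.
Test each divisor d:
10^1 ≡ 10
10^2 ≡ 26
10^3 ≡ 1
The order of 10 is 3, so the subgroup it generates has 3 elements.
Index = |(Z/37Z)^×| / |⟨10⟩| = 36 / 3 = 12.

12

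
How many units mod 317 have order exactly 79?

φ(317) = 317 − 1 = 316 = 2^2 · 79.
(Z/317Z)^× is cyclic (|G| = 316); a cyclic group of order m has exactly φ(d) elements of each order d | m, and none otherwise.
79 | 316, and φ(79) = 79 − 1 = 78.

78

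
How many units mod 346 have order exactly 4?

φ(346) = φ(2)·φ(173) = 1·172 = 172 = 2^2 · 43.
Since (Z/346Z)^× is cyclic of order 172, the number of elements of order d is φ(d) when d | 172 and 0 otherwise.
4 = 2^2 divides 172, and φ(4) = 2.

2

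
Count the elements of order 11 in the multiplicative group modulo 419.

10

φ(419) = 419 − 1 = 418 = 2 · 11 · 19.
Since (Z/419Z)^× is cyclic of order 418, the number of elements of order d is φ(d) when d | 418 and 0 otherwise.
11 | 418, and φ(11) = 11 − 1 = 10.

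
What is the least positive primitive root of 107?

2

φ(107) = 107 − 1 = 106 = 2 · 53.
Test candidates g = 2, 3, … against the prime factors q ∈ {2, 53} of φ(107): g is a generator iff g^(106/q) ≢ 1 for every such q.
g = 2: 2^53 ≡ 106; 2^2 ≡ 4 — none is 1, so 2 is a primitive root.
The smallest primitive root modulo 107 is 2.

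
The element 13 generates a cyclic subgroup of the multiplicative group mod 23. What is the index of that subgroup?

2

ord(13) | φ(23) = 23 − 1 = 22 = 2 · 11.
Divisors of 22: 1, 2, 11, 22.
Evaluate successive powers at the divisors of 22:
13^1 ≡ 13
13^2 ≡ 8
13^11 ≡ 1
Thus |⟨13⟩| = ord(13) = 11.
The index is φ(23) / ord(13) = 22 / 11 = 2.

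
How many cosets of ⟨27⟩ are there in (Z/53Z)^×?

1

By Lagrange's theorem, ord_53(27) divides φ(53) = 53 − 1 = 52 = 2^2 · 13.
Divisors of 52: 1, 2, 4, 13, 26, 52.
Evaluate successive powers at the divisors of 52:
27^1 ≡ 27 (mod 53)
27^2 ≡ 40 (mod 53)
27^4 ≡ 10 (mod 53)
27^13 ≡ 23 (mod 53)
27^26 ≡ 52 (mod 53)
27^52 ≡ 1 (mod 53) ✓
So ord_53(27) = 52, hence |⟨27⟩| = 52.
Index = |(Z/53Z)^×| / |⟨27⟩| = 52 / 52 = 1.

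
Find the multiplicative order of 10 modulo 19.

Since 10 ∈ (Z/19Z)^×, its order divides φ(19) = 19 − 1 = 18 = 2 · 3^2.
Divisors of 18: 1, 2, 3, 6, 9, 18.
Check 10^d mod 19 for each divisor in increasing order:
10^1 ≡ 10 (mod 19)
10^2 ≡ 5 (mod 19)
10^3 ≡ 12 (mod 19)
10^6 ≡ 11 (mod 19)
10^9 ≡ 18 (mod 19)
10^18 ≡ 1 (mod 19) ✓
Hence ord(10) = 18.

18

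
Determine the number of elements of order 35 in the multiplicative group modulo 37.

0

φ(37) = 37 − 1 = 36 = 2^2 · 3^2.
In a cyclic group of order 36, there are φ(d) elements of order d for each divisor d of 36, and zero for non-divisors.
Here 36 is not a multiple of 35, so there are no elements of order 35.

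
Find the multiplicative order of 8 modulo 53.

52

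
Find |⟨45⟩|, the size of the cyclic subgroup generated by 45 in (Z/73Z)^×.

72

ord(45) | φ(73) = 73 − 1 = 72 = 2^3 · 3^2.
Divisors of 72: 1, 2, 3, 4, 6, 8, 9, 12, 18, 24, 36, 72.
Compute 45^d (mod 73) for the divisors d until we hit 1:
45^1 ≡ 45 (mod 73)
45^2 ≡ 54 (mod 73)
45^3 ≡ 21 (mod 73)
45^4 ≡ 69 (mod 73)
45^6 ≡ 3 (mod 73)
45^8 ≡ 16 (mod 73)
45^9 ≡ 63 (mod 73)
45^12 ≡ 9 (mod 73)
45^18 ≡ 27 (mod 73)
45^24 ≡ 8 (mod 73)
45^36 ≡ 72 (mod 73)
45^72 ≡ 1 (mod 73) ✓
The smallest such exponent is 72, so the order of 45 is 72.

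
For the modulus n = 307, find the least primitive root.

φ(307) = 307 − 1 = 306 = 2 · 3^2 · 17.
Test candidates g = 2, 3, … against the prime factors q ∈ {2, 3, 17} of φ(307): g is a generator iff g^(306/q) ≢ 1 for every such q.
g = 2: 2^153 ≡ 306; 2^102 ≡ 1 — hits 1, so not a primitive root.
g = 3: 3^153 ≡ 306; 3^102 ≡ 1 — hits 1, so not a primitive root.
g = 4: 4^153 ≡ 1 — hits 1, so not a primitive root.
g = 5: 5^153 ≡ 306; 5^102 ≡ 289; 5^18 ≡ 81 — none is 1, so 5 is a primitive root.
Hence the least primitive root of 307 is 5.

5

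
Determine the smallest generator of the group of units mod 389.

2

φ(389) = 389 − 1 = 388 = 2^2 · 97.
g is a primitive root iff g^(388/q) ≢ 1 (mod 389) for each prime q ∈ {2, 97}.
g = 2: 2^194 ≡ 388; 2^4 ≡ 16 — none is 1, so 2 is a primitive root.
Hence the least primitive root of 389 is 2.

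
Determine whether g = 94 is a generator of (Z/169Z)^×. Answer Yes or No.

φ(169) = φ(13^2) = 13·(13−1) = 156 = 2^2 · 3 · 13.
94 is a primitive root mod 169 iff 94^(φ(169)/q) ≢ 1 for every prime q | φ(169), i.e. q ∈ {2, 3, 13}.
94^78 ≡ 1 (mod 169)  [q = 2: ≡ 1 ✗]
94^52 ≡ 146 (mod 169)  [q = 3: ≢ 1 ✓]
94^12 ≡ 131 (mod 169)  [q = 13: ≢ 1 ✓]
The check at q = 2 fails, so 94 generates a proper subgroup.

No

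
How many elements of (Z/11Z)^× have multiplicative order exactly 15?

0

φ(11) = 11 − 1 = 10 = 2 · 5.
(Z/11Z)^× is cyclic (|G| = 10); a cyclic group of order m has exactly φ(d) elements of each order d | m, and none otherwise.
Since 15 ∤ 10, the count is 0.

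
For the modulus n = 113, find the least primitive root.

φ(113) = 113 − 1 = 112 = 2^4 · 7.
g is a primitive root iff g^(112/q) ≢ 1 (mod 113) for each prime q ∈ {2, 7}.
g = 2: 2^56 ≡ 1 — hits 1, so not a primitive root.
g = 3: 3^56 ≡ 112; 3^16 ≡ 49 — none is 1, so 3 is a primitive root.
So 3 is the smallest generator of (Z/113Z)^×.

3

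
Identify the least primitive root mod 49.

3

φ(49) = φ(7^2) = 7·(7−1) = 42 = 2 · 3 · 7.
Test candidates g = 2, 3, … against the prime factors q ∈ {2, 3, 7} of φ(49): g is a generator iff g^(42/q) ≢ 1 for every such q.
g = 2: 2^21 ≡ 1 — hits 1, so not a primitive root.
g = 3: 3^21 ≡ 48; 3^14 ≡ 30; 3^6 ≡ 43 — none is 1, so 3 is a primitive root.
So 3 is the smallest generator of (Z/49Z)^×.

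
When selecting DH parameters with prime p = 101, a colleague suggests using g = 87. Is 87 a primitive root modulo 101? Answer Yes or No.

φ(101) = 101 − 1 = 100 = 2^2 · 5^2.
An element g generates (Z/101Z)^× iff g^(100/q) ≢ 1 (mod 101) for each prime q ∈ {2, 5}.
87^50 ≡ 1 (mod 101)  [q = 2: ≡ 1 ✗]
87^20 ≡ 1 (mod 101)  [q = 5: ≡ 1 ✗]
The check at q = 2 fails, so 87 generates a proper subgroup.

No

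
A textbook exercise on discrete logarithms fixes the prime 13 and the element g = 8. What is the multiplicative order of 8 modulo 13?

By Lagrange's theorem, ord_13(8) divides φ(13) = 13 − 1 = 12 = 2^2 · 3.
Divisors of 12: 1, 2, 3, 4, 6, 12.
Test each divisor d:
8^1 ≡ 8 (mod 13)
8^2 ≡ 12 (mod 13)
8^3 ≡ 5 (mod 13)
8^4 ≡ 1 (mod 13) ✓
Therefore the multiplicative order of 8 modulo 13 is 4.

4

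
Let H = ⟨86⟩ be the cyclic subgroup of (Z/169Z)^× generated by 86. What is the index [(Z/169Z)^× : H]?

3

By Lagrange's theorem, ord_169(86) divides φ(169) = φ(13^2) = 13·(13−1) = 156 = 2^2 · 3 · 13.
Divisors of 156: 1, 2, 3, 4, 6, 12, 13, 26, 39, 52, 78, 156.
Test each divisor d:
86^1 ≡ 86 (mod 169)
86^2 ≡ 129 (mod 169)
86^3 ≡ 109 (mod 169)
86^4 ≡ 79 (mod 169)
86^6 ≡ 51 (mod 169)
86^12 ≡ 66 (mod 169)
86^13 ≡ 99 (mod 169)
86^26 ≡ 168 (mod 169)
86^39 ≡ 70 (mod 169)
86^52 ≡ 1 (mod 169) ✓
The order of 86 is 52, so the subgroup it generates has 52 elements.
The index is φ(169) / ord(86) = 156 / 52 = 3.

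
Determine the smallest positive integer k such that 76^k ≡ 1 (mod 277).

46

Since 76 ∈ (Z/277Z)^×, its order divides φ(277) = 277 − 1 = 276 = 2^2 · 3 · 23.
Divisors of 276: 1, 2, 3, 4, 6, 12, 23, 46, 69, 92, 138, 276.
Evaluate successive powers at the divisors of 276:
76^1 ≡ 76
76^2 ≡ 236
76^3 ≡ 208
76^4 ≡ 19
76^6 ≡ 52
76^12 ≡ 211
76^23 ≡ 276
76^46 ≡ 1
Therefore the multiplicative order of 76 modulo 277 is 46.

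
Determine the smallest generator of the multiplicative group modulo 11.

2

φ(11) = 11 − 1 = 10 = 2 · 5.
g is a primitive root iff g^(10/q) ≢ 1 (mod 11) for each prime q ∈ {2, 5}.
g = 2: 2^5 ≡ 10; 2^2 ≡ 4 — none is 1, so 2 is a primitive root.
Hence the least primitive root of 11 is 2.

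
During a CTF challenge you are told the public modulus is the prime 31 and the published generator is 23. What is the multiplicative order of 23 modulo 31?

10

The order of 23 must divide φ(31) = 31 − 1 = 30 = 2 · 3 · 5.
Divisors of 30: 1, 2, 3, 5, 6, 10, 15, 30.
Check 23^d mod 31 for each divisor in increasing order:
23^1 ≡ 23 (mod 31)
23^2 ≡ 2 (mod 31)
23^3 ≡ 15 (mod 31)
23^5 ≡ 30 (mod 31)
23^6 ≡ 8 (mod 31)
23^10 ≡ 1 (mod 31) ✓
Therefore the multiplicative order of 23 modulo 31 is 10.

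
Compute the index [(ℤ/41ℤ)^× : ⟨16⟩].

The order of 16 must divide φ(41) = 41 − 1 = 40 = 2^3 · 5.
Divisors of 40: 1, 2, 4, 5, 8, 10, 20, 40.
Test each divisor d:
16^1 ≡ 16 (mod 41)
16^2 ≡ 10 (mod 41)
16^4 ≡ 18 (mod 41)
16^5 ≡ 1 (mod 41) ✓
Thus |⟨16⟩| = ord(16) = 5.
Index = |(Z/41Z)^×| / |⟨16⟩| = 40 / 5 = 8.

8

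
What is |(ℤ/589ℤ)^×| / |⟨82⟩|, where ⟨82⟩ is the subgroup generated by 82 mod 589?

The order of 82 must divide φ(589) = φ(19·31) = (19−1)·(31−1) = 18·30 = 540 = 2^2 · 3^3 · 5.
Divisors of 540: 1, 2, 3, 4, 5, 6, 9, 10, 12, 15, 18, 20, 27, 30, 36, 45, 54, 60, 90, 108, 135, 180, 270, 540.
Evaluate successive powers at the divisors of 540:
82^1 ≡ 82
82^2 ≡ 245
82^3 ≡ 64
82^4 ≡ 536
82^5 ≡ 366
82^6 ≡ 562
82^9 ≡ 39
82^10 ≡ 253
82^12 ≡ 140
82^15 ≡ 125
82^18 ≡ 343
82^20 ≡ 397
82^27 ≡ 419
82^30 ≡ 311
82^36 ≡ 438
82^45 ≡ 1
Thus |⟨82⟩| = ord(82) = 45.
Index = |(Z/589Z)^×| / |⟨82⟩| = 540 / 45 = 12.

12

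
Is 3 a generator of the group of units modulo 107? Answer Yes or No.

φ(107) = 107 − 1 = 106 = 2 · 53.
An element g generates (Z/107Z)^× iff g^(106/q) ≢ 1 (mod 107) for each prime q ∈ {2, 53}.
3^53 ≡ 1 (mod 107)  [q = 2: ≡ 1 ✗]
3^2 ≡ 9 (mod 107)  [q = 53: ≢ 1 ✓]
The check at q = 2 fails, so 3 generates a proper subgroup.

No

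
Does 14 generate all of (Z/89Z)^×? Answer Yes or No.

φ(89) = 89 − 1 = 88 = 2^3 · 11.
It suffices to check that the order of 14 is not a proper divisor of 88: compute 14^(88/q) for q ∈ {2, 11}.
14^44 ≡ 88 (mod 89)  [q = 2: ≢ 1 ✓]
14^8 ≡ 45 (mod 89)  [q = 11: ≢ 1 ✓]
Every test exponent gives a nontrivial residue, hence 14 generates the full group.

Yes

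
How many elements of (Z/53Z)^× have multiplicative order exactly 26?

12

φ(53) = 53 − 1 = 52 = 2^2 · 13.
(Z/53Z)^× is cyclic (|G| = 52); a cyclic group of order m has exactly φ(d) elements of each order d | m, and none otherwise.
26 = 2 · 13 divides 52, and φ(26) = 12.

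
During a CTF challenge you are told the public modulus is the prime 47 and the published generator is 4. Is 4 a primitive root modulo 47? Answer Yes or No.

No

φ(47) = 47 − 1 = 46 = 2 · 23.
An element g generates (Z/47Z)^× iff g^(46/q) ≢ 1 (mod 47) for each prime q ∈ {2, 23}.
4^23 ≡ 1 (mod 47)  [q = 2: ≡ 1 ✗]
4^2 ≡ 16 (mod 47)  [q = 23: ≢ 1 ✓]
4^23 ≡ 1 shows ord(4) | 23, strictly less than φ(47); not a primitive root.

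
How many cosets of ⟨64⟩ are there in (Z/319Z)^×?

4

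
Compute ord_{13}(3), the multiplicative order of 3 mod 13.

3

By Lagrange's theorem, ord_13(3) divides φ(13) = 13 − 1 = 12 = 2^2 · 3.
Divisors of 12: 1, 2, 3, 4, 6, 12.
Check 3^d mod 13 for each divisor in increasing order:
3^1 ≡ 3
3^2 ≡ 9
3^3 ≡ 1
Therefore the multiplicative order of 3 modulo 13 is 3.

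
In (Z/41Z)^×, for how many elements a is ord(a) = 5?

φ(41) = 41 − 1 = 40 = 2^3 · 5.
(Z/41Z)^× is cyclic (|G| = 40); a cyclic group of order m has exactly φ(d) elements of each order d | m, and none otherwise.
5 | 40, and φ(5) = 5 − 1 = 4.

4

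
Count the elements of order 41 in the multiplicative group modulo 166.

40

φ(166) = φ(2)·φ(83) = 1·82 = 82 = 2 · 41.
(Z/166Z)^× is cyclic (|G| = 82); a cyclic group of order m has exactly φ(d) elements of each order d | m, and none otherwise.
41 | 82, and φ(41) = 41 − 1 = 40.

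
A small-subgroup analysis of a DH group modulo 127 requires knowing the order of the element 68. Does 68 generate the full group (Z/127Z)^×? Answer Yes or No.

φ(127) = 127 − 1 = 126 = 2 · 3^2 · 7.
Test 68^(126/q) mod 127 for each prime factor q of 126:
68^63 ≡ 1 (mod 127)  [q = 2: ≡ 1 ✗]
68^42 ≡ 19 (mod 127)  [q = 3: ≢ 1 ✓]
68^18 ≡ 1 (mod 127)  [q = 7: ≡ 1 ✗]
Since 68^63 ≡ 1, the order of 68 divides 63 < 126, so 68 is not a primitive root.

No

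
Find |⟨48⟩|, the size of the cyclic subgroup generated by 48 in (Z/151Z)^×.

150

ord(48) | φ(151) = 151 − 1 = 150 = 2 · 3 · 5^2.
Divisors of 150: 1, 2, 3, 5, 6, 10, 15, 25, 30, 50, 75, 150.
Evaluate successive powers at the divisors of 150:
48^1 ≡ 48
48^2 ≡ 39
48^3 ≡ 60
48^5 ≡ 75
48^6 ≡ 127
48^10 ≡ 38
48^15 ≡ 132
48^25 ≡ 33
48^30 ≡ 59
48^50 ≡ 32
48^75 ≡ 150
48^150 ≡ 1
Therefore the multiplicative order of 48 modulo 151 is 150.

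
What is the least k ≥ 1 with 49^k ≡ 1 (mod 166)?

41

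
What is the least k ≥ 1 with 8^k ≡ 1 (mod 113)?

By Lagrange's theorem, ord_113(8) divides φ(113) = 113 − 1 = 112 = 2^4 · 7.
Divisors of 112: 1, 2, 4, 7, 8, 14, 16, 28, 56, 112.
Compute 8^d (mod 113) for the divisors d until we hit 1:
8^1 ≡ 8 (mod 113)
8^2 ≡ 64 (mod 113)
8^4 ≡ 28 (mod 113)
8^7 ≡ 98 (mod 113)
8^8 ≡ 106 (mod 113)
8^14 ≡ 112 (mod 113)
8^16 ≡ 49 (mod 113)
8^28 ≡ 1 (mod 113) ✓
Therefore the multiplicative order of 8 modulo 113 is 28.

28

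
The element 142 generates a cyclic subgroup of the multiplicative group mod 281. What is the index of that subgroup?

By Lagrange's theorem, ord_281(142) divides φ(281) = 281 − 1 = 280 = 2^3 · 5 · 7.
Divisors of 280: 1, 2, 4, 5, 7, 8, 10, 14, 20, 28, 35, 40, 56, 70, 140, 280.
Test each divisor d:
142^1 ≡ 142 (mod 281)
142^2 ≡ 213 (mod 281)
142^4 ≡ 128 (mod 281)
142^5 ≡ 192 (mod 281)
142^7 ≡ 151 (mod 281)
142^8 ≡ 86 (mod 281)
142^10 ≡ 53 (mod 281)
142^14 ≡ 40 (mod 281)
142^20 ≡ 280 (mod 281)
142^28 ≡ 195 (mod 281)
142^35 ≡ 221 (mod 281)
142^40 ≡ 1 (mod 281) ✓
The order of 142 is 40, so the subgroup it generates has 40 elements.
Index = |(Z/281Z)^×| / |⟨142⟩| = 280 / 40 = 7.

7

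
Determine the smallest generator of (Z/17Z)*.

φ(17) = 17 − 1 = 16 = 2^4.
Test candidates g = 2, 3, … against the prime factors q ∈ {2} of φ(17): g is a generator iff g^(16/q) ≢ 1 for every such q.
g = 2: 2^8 ≡ 1 — hits 1, so not a primitive root.
g = 3: 3^8 ≡ 16 — none is 1, so 3 is a primitive root.
The smallest primitive root modulo 17 is 3.

3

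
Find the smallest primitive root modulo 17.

φ(17) = 17 − 1 = 16 = 2^4.
g is a primitive root iff g^(16/q) ≢ 1 (mod 17) for each prime q ∈ {2}.
g = 2: 2^8 ≡ 1 — hits 1, so not a primitive root.
g = 3: 3^8 ≡ 16 — none is 1, so 3 is a primitive root.
The smallest primitive root modulo 17 is 3.

3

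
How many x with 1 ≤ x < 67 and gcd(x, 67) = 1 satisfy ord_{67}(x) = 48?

0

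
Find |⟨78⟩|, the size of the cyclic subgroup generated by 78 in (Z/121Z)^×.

By Lagrange's theorem, ord_121(78) divides φ(121) = φ(11^2) = 11·(11−1) = 110 = 2 · 5 · 11.
Divisors of 110: 1, 2, 5, 10, 11, 22, 55, 110.
Check 78^d mod 121 for each divisor in increasing order:
78^1 ≡ 78 (mod 121)
78^2 ≡ 34 (mod 121)
78^5 ≡ 23 (mod 121)
78^10 ≡ 45 (mod 121)
78^11 ≡ 1 (mod 121) ✓
So ord_121(78) = 11.

11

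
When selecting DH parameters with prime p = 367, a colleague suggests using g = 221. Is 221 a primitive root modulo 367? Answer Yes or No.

Yes

φ(367) = 367 − 1 = 366 = 2 · 3 · 61.
Test 221^(366/q) mod 367 for each prime factor q of 366:
221^183 ≡ 366 (mod 367)  [q = 2: ≢ 1 ✓]
221^122 ≡ 83 (mod 367)  [q = 3: ≢ 1 ✓]
221^6 ≡ 209 (mod 367)  [q = 61: ≢ 1 ✓]
None equal 1, so ord_367(221) = 366: 221 is a primitive root.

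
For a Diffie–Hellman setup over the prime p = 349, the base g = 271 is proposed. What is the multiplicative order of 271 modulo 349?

87

Since 271 ∈ (Z/349Z)^×, its order divides φ(349) = 349 − 1 = 348 = 2^2 · 3 · 29.
Divisors of 348: 1, 2, 3, 4, 6, 12, 29, 58, 87, 116, 174, 348.
Check 271^d mod 349 for each divisor in increasing order:
271^1 ≡ 271
271^2 ≡ 151
271^3 ≡ 88
271^4 ≡ 116
271^6 ≡ 66
271^12 ≡ 168
271^29 ≡ 226
271^58 ≡ 122
271^87 ≡ 1
Hence ord(271) = 87.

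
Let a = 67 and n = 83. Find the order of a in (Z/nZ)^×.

82

Since 67 ∈ (Z/83Z)^×, its order divides φ(83) = 83 − 1 = 82 = 2 · 41.
Divisors of 82: 1, 2, 41, 82.
Check 67^d mod 83 for each divisor in increasing order:
67^1 ≡ 67 (mod 83)
67^2 ≡ 7 (mod 83)
67^41 ≡ 82 (mod 83)
67^82 ≡ 1 (mod 83) ✓
Therefore the multiplicative order of 67 modulo 83 is 82.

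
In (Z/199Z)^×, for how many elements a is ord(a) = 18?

φ(199) = 199 − 1 = 198 = 2 · 3^2 · 11.
Since (Z/199Z)^× is cyclic of order 198, the number of elements of order d is φ(d) when d | 198 and 0 otherwise.
18 = 2 · 3^2 divides 198, and φ(18) = 6.

6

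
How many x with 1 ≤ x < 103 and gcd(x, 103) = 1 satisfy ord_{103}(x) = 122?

0

φ(103) = 103 − 1 = 102 = 2 · 3 · 17.
(Z/103Z)^× is cyclic (|G| = 102); a cyclic group of order m has exactly φ(d) elements of each order d | m, and none otherwise.
Here 102 is not a multiple of 122, so there are no elements of order 122.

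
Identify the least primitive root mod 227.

2

φ(227) = 227 − 1 = 226 = 2 · 113.
Test candidates g = 2, 3, … against the prime factors q ∈ {2, 113} of φ(227): g is a generator iff g^(226/q) ≢ 1 for every such q.
g = 2: 2^113 ≡ 226; 2^2 ≡ 4 — none is 1, so 2 is a primitive root.
So 2 is the smallest generator of (Z/227Z)^×.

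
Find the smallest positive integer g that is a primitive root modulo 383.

5

φ(383) = 383 − 1 = 382 = 2 · 191.
Test candidates g = 2, 3, … against the prime factors q ∈ {2, 191} of φ(383): g is a generator iff g^(382/q) ≢ 1 for every such q.
g = 2: 2^191 ≡ 1 — hits 1, so not a primitive root.
g = 3: 3^191 ≡ 1 — hits 1, so not a primitive root.
g = 4: 4^191 ≡ 1 — hits 1, so not a primitive root.
g = 5: 5^191 ≡ 382; 5^2 ≡ 25 — none is 1, so 5 is a primitive root.
The smallest primitive root modulo 383 is 5.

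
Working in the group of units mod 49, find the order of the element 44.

21

By Lagrange's theorem, ord_49(44) divides φ(49) = φ(7^2) = 7·(7−1) = 42 = 2 · 3 · 7.
Divisors of 42: 1, 2, 3, 6, 7, 14, 21, 42.
Compute 44^d (mod 49) for the divisors d until we hit 1:
44^1 ≡ 44
44^2 ≡ 25
44^3 ≡ 22
44^6 ≡ 43
44^7 ≡ 30
44^14 ≡ 18
44^21 ≡ 1
So ord_49(44) = 21.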